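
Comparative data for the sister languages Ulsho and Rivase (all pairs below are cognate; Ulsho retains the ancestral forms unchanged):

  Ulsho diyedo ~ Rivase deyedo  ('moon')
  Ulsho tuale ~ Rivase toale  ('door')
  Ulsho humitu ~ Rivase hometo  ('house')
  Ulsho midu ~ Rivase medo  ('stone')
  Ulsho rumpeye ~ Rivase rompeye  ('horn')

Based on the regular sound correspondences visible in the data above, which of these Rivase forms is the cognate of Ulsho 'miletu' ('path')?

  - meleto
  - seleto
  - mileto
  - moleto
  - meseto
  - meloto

meleto

diyedo ~ deyedo, humitu ~ hometo — Ulsho i corresponds to Rivase e after a consonant, before a consonant other than r, m, n, p, b, f, v.
humitu ~ hometo, midu ~ medo — Ulsho u corresponds to Rivase o word-finally.
Applying these to Ulsho 'miletu':
  miletu → meletu   (i→e after a consonant, before a consonant other than r, m, n, p, b, f, v)
  meletu → meleto   (u→o word-finally)
So the Rivase cognate is 'meleto'.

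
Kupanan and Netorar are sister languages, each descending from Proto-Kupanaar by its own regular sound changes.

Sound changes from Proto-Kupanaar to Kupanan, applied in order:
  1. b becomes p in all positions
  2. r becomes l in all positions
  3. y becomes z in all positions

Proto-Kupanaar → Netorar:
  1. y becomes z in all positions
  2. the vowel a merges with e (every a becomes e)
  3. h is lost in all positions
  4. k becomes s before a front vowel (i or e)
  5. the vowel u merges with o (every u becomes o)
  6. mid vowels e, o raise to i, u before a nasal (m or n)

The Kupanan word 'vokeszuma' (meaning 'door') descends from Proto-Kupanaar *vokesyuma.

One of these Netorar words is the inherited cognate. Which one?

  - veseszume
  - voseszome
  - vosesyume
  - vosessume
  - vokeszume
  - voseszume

Netorar: start from *vokesyuma.
  rule 1 (unconditioned shift): vokesyuma → vokeszuma
  rule 2 (vowel merger): vokeszuma → vokeszume
  rule 3: no change — vokeszume
  rule 4 (palatalisation): vokeszume → voseszume
  rule 5 (vowel merger): voseszume → voseszome
  rule 6 (pre-nasal raising): voseszome → voseszume
  ⇒ Netorar voseszume

voseszume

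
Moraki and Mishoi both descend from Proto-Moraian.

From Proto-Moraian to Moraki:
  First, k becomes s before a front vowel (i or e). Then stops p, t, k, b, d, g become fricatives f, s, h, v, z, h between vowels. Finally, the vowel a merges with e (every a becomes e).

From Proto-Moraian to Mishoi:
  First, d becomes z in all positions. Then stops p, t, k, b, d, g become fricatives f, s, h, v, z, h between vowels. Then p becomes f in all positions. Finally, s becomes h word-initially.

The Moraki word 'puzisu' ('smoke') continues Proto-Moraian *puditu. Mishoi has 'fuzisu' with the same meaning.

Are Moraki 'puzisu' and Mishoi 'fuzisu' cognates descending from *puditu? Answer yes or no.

Derive the expected Mishoi reflex of *puditu:
Mishoi: *puditu
  puditu → puzitu   [unconditioned shift]
  puzitu → puzisu   [intervocalic lenition]
  puzisu → fuzisu   [unconditioned shift]
  fuzisu (rule 4 does not apply)
  giving Mishoi fuzisu.
Mishoi 'fuzisu' matches the regular reflex exactly, so the pair is cognate.

yes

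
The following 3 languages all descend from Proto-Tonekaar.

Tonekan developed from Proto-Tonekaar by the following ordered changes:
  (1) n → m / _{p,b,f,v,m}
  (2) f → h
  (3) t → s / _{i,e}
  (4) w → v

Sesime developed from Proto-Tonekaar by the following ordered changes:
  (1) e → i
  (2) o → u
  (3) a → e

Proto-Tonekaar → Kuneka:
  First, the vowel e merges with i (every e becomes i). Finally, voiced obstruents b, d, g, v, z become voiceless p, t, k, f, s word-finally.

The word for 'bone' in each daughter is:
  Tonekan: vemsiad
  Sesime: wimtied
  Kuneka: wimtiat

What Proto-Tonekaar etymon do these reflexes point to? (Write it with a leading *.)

*wemtiad

Position 1: Tonekan has v, Sesime has w, Kuneka has w. Sesime preserves w here (none of its changes turn any other segment into w), so the proto-segment is *w.
Position 7: Tonekan has d, Sesime has d, Kuneka has t. Tonekan preserves d here (none of its changes turn any other segment into d), so the proto-segment is *d.
Position 2: Tonekan has e, Sesime has i, Kuneka has i. Tonekan preserves e here (none of its changes turn any other segment into e), so the proto-segment is *e.
Verify the candidate proto-form against each daughter:
Tonekan: start from *wemtiad.
  rule 1: no change — wemtiad
  rule 2: no change — wemtiad
  rule 3 (palatalisation): wemtiad → wemsiad
  rule 4 (unconditioned shift): wemsiad → vemsiad
  ⇒ Tonekan vemsiad
Sesime: *wemtiad
  wemtiad → wimtiad   [vowel merger]
  wimtiad (rule 2 does not apply)
  wimtiad → wimtied   [vowel merger]
  giving Sesime wimtied.
Kuneka: *wemtiad
  wemtiad → wimtiad   [vowel merger]
  wimtiad → wimtiat   [final devoicing]
  giving Kuneka wimtiat.
No other proto-form is consistent with every reflex, so the reconstruction is *wemtiad.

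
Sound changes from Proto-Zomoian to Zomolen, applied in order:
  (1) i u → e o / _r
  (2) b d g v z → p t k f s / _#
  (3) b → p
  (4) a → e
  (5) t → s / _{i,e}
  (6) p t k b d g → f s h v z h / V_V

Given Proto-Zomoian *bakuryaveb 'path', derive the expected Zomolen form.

Zomolen: *bakuryaveb
  bakuryaveb → bakoryaveb   [pre-rhotic lowering]
  bakoryaveb → bakoryavep   [final devoicing]
  bakoryavep → pakoryavep   [unconditioned shift]
  pakoryavep → pekoryevep   [vowel merger]
  pekoryevep (rule 5 does not apply)
  pekoryevep → pehoryevep   [intervocalic lenition]
  giving Zomolen pehoryevep.

pehoryevep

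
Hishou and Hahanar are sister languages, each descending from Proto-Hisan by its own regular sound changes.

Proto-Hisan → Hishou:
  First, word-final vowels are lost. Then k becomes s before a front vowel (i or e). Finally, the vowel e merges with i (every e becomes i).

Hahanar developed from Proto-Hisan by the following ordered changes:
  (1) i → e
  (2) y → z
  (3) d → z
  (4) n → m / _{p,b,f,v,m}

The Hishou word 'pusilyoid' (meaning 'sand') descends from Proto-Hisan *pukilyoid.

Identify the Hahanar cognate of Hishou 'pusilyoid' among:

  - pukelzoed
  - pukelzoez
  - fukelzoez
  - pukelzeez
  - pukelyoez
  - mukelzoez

Hahanar: *pukilyoid > pukelyoed > pukelzoed > pukelzoez  (by vowel merger, unconditioned shift, unconditioned shift)

pukelzoez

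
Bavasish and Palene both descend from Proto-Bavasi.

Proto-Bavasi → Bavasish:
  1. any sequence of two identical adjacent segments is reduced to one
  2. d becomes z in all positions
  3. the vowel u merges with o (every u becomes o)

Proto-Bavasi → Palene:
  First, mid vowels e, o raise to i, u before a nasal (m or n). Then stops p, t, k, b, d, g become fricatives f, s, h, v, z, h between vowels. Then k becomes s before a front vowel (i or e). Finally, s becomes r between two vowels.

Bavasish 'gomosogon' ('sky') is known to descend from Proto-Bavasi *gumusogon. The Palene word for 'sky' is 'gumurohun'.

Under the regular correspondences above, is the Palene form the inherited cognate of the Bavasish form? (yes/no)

Derive the expected Palene reflex of *gumusogon:
Palene: *gumusogon > gumusogun > gumusohun > gumurohun  (by pre-nasal raising, intervocalic lenition, rhotacism)
Palene 'gumurohun' matches the regular reflex exactly, so the pair is cognate.

yes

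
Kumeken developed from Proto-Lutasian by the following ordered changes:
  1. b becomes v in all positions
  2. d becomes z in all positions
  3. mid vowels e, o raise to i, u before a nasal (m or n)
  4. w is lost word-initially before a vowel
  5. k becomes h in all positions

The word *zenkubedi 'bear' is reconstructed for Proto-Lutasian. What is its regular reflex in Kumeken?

zinhuvezi

Kumeken: start from *zenkubedi.
  rule 1 (unconditioned shift): zenkubedi → zenkuvedi
  rule 2 (unconditioned shift): zenkuvedi → zenkuvezi
  rule 3 (pre-nasal raising): zenkuvezi → zinkuvezi
  rule 4: no change — zinkuvezi
  rule 5 (unconditioned shift): zinkuvezi → zinhuvezi
  ⇒ Kumeken zinhuvezi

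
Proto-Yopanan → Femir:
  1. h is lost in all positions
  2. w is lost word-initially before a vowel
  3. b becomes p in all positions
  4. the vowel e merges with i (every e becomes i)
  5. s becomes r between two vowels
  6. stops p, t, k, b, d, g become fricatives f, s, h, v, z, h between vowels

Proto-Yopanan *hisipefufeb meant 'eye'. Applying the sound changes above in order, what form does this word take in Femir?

Femir: *hisipefufeb
  hisipefufeb → isipefufeb   [h-loss]
  isipefufeb (rule 2 does not apply)
  isipefufeb → isipefufep   [unconditioned shift]
  isipefufep → isipifufip   [vowel merger]
  isipifufip → iripifufip   [rhotacism]
  iripifufip → irififufip   [intervocalic lenition]
  giving Femir irififufip.

irififufip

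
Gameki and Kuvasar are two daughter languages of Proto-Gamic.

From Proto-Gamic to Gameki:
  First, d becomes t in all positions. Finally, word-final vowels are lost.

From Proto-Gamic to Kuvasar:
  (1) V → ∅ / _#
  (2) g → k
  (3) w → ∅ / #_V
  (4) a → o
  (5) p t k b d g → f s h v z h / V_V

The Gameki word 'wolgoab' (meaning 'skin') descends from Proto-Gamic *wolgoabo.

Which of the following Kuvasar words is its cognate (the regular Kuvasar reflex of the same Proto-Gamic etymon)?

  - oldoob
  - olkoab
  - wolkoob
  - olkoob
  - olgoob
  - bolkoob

Kuvasar: *wolgoabo > wolgoab > wolkoab > olkoab > olkoob  (by apocope, unconditioned shift, glide loss, vowel merger)
The other candidates each miss or misapply at least one Kuvasar change.

olkoob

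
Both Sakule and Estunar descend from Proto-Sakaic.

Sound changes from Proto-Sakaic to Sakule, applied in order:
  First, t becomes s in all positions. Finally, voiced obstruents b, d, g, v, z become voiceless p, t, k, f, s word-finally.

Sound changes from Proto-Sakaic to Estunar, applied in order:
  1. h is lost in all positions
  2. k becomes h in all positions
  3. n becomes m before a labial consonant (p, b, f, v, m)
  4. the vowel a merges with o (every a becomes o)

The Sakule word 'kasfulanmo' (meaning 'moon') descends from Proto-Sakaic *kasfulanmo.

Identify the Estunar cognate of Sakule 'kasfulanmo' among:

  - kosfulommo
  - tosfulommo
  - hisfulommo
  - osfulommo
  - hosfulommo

hosfulommo

Estunar: *kasfulanmo > hasfulanmo > hasfulammo > hosfulommo  (by unconditioned shift, nasal place assimilation, vowel merger)
Among the options, 'hosfulommo' alone shows every Estunar change applied in order.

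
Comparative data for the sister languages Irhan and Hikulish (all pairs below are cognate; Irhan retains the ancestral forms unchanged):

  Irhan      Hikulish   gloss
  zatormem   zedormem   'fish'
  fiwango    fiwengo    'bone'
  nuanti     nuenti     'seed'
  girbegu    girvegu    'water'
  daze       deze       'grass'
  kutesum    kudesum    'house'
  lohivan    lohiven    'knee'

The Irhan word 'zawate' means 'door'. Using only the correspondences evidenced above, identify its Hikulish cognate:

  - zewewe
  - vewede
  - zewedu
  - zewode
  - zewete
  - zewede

zewede

zatormem ~ zedormem, daze ~ deze — Irhan a corresponds to Hikulish e after a consonant, before a consonant other than r, m, n, p, b, f, v.
kutesum ~ kudesum — Irhan t corresponds to Hikulish d between vowels (before a front vowel).
Applying these to Irhan 'zawate':
  zawate → zewate   (a→e after a consonant, before a consonant other than r, m, n, p, b, f, v)
  zewate → zewete   (a→e after a consonant, before a consonant other than r, m, n, p, b, f, v)
  zewete → zewede   (t→d between vowels (before a front vowel))
So the Hikulish cognate is 'zewede'.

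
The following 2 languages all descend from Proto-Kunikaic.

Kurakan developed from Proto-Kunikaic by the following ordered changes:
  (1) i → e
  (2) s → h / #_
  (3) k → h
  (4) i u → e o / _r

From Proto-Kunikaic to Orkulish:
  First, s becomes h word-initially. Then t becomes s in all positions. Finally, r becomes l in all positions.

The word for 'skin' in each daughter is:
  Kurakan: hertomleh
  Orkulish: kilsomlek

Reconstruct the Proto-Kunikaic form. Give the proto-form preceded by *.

Position 9: Kurakan has h, Orkulish has k. Orkulish preserves k here (none of its changes turn any other segment into k), so the proto-segment is *k.
Position 4: Kurakan has t, Orkulish has s. Kurakan preserves t here (none of its changes turn any other segment into t), so the proto-segment is *t.
Position 1: Kurakan has h, Orkulish has k. Orkulish preserves k here (none of its changes turn any other segment into k), so the proto-segment is *k.
Continuing position by position gives *kirtomlek; check it forward:
Kurakan: *kirtomlek
  kirtomlek → kertomlek   [vowel merger]
  kertomlek (rule 2 does not apply)
  kertomlek → hertomleh   [unconditioned shift]
  hertomleh (rule 4 does not apply)
  giving Kurakan hertomleh.
Orkulish: start from *kirtomlek.
  rule 1: no change — kirtomlek
  rule 2 (unconditioned shift): kirtomlek → kirsomlek
  rule 3 (unconditioned shift): kirsomlek → kilsomlek
  ⇒ Orkulish kilsomlek
*kirtomlek is the unique common source.

*kirtomlek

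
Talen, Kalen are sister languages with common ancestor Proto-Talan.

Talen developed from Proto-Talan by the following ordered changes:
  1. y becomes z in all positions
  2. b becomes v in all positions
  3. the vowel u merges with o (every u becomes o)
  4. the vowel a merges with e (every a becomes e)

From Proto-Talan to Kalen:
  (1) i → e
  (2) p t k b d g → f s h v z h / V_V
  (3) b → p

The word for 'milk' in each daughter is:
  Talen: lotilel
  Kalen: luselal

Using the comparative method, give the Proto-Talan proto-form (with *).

Position 6: Talen has e, Kalen has a. Kalen preserves a here (none of its changes turn any other segment into a), so the proto-segment is *a.
Position 2: Talen has o, Kalen has u. Kalen preserves u here (none of its changes turn any other segment into u), so the proto-segment is *u.
Verify the candidate proto-form against each daughter:
Talen: start from *lutilal.
  rule 1: no change — lutilal
  rule 2: no change — lutilal
  rule 3 (vowel merger): lutilal → lotilal
  rule 4 (vowel merger): lotilal → lotilel
  ⇒ Talen lotilel
Kalen: *lutilal
  lutilal → lutelal   [vowel merger]
  lutelal → luselal   [intervocalic lenition]
  luselal (rule 3 does not apply)
  giving Kalen luselal.
*lutilal is the unique common source.

*lutilal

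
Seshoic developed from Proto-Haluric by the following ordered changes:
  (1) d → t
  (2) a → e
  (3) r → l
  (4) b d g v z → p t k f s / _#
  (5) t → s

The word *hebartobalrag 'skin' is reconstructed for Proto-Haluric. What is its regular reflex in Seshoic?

hebelsobellek

Seshoic: *hebartobalrag
  hebartobalrag (rule 1 does not apply)
  hebartobalrag → hebertobelreg   [vowel merger]
  hebertobelreg → hebeltobelleg   [unconditioned shift]
  hebeltobelleg → hebeltobellek   [final devoicing]
  hebeltobellek → hebelsobellek   [unconditioned shift]
  giving Seshoic hebelsobellek.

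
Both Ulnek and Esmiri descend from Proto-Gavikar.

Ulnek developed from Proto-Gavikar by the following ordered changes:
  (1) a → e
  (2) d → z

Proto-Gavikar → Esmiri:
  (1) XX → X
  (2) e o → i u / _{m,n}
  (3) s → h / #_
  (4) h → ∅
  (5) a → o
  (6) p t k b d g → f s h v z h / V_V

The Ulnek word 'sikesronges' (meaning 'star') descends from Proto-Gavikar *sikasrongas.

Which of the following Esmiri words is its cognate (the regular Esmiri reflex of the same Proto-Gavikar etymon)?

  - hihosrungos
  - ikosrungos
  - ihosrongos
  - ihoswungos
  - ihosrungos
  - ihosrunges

Esmiri: *sikasrongas
  sikasrongas (rule 1 does not apply)
  sikasrongas → sikasrungas   [pre-nasal raising]
  sikasrungas → hikasrungas   [debuccalisation]
  hikasrungas → ikasrungas   [h-loss]
  ikasrungas → ikosrungos   [vowel merger]
  ikosrungos → ihosrungos   [intervocalic lenition]
  giving Esmiri ihosrungos.
Only 'ihosrungos' matches the regular Esmiri development of *sikasrongas.

ihosrungos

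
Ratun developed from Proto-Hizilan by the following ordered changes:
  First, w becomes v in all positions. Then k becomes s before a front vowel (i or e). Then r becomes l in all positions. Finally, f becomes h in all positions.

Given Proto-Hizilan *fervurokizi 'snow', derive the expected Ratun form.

Ratun: *fervurokizi > fervurosizi > felvulosizi > helvulosizi  (by palatalisation, unconditioned shift, unconditioned shift)

helvulosizi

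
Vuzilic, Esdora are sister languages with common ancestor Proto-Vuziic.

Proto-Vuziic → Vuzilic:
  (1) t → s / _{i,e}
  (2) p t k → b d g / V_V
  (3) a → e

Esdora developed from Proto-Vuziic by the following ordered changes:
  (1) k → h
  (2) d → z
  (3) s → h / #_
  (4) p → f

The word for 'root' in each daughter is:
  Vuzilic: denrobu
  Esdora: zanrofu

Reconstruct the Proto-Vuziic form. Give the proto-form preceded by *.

Position 6: Vuzilic has b, Esdora has f. Taking the neighbouring segments as reconstructed: Vuzilic b could go back to *p or *b; Esdora f could go back to *p or *f — the one source consistent with every daughter is *p.
Position 2: Vuzilic has e, Esdora has a. Esdora preserves a here (none of its changes turn any other segment into a), so the proto-segment is *a.
This points to *danropu. Verify forward in each daughter:
Vuzilic: *danropu
  danropu (rule 1 does not apply)
  danropu → danrobu   [intervocalic voicing]
  danrobu → denrobu   [vowel merger]
  giving Vuzilic denrobu.
Esdora: start from *danropu.
  rule 1: no change — danropu
  rule 2 (unconditioned shift): danropu → zanropu
  rule 3: no change — zanropu
  rule 4 (unconditioned shift): zanropu → zanrofu
  ⇒ Esdora zanrofu
*danropu is the unique common source.

*danropu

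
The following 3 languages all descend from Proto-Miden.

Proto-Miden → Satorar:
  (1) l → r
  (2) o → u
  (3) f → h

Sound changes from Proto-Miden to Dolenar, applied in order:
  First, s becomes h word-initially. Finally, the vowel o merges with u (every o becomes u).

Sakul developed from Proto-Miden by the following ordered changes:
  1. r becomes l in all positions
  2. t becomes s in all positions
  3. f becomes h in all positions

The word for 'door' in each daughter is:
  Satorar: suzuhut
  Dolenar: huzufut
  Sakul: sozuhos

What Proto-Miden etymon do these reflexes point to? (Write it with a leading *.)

Position 1: Satorar has s, Dolenar has h, Sakul has s. Satorar preserves s here (none of its changes turn any other segment into s), so the proto-segment is *s.
Position 7: Satorar has t, Dolenar has t, Sakul has s. Satorar preserves t here (none of its changes turn any other segment into t), so the proto-segment is *t.
This points to *sozufot. Verify forward in each daughter:
Satorar: *sozufot
  sozufot (rule 1 does not apply)
  sozufot → suzufut   [vowel merger]
  suzufut → suzuhut   [unconditioned shift]
  giving Satorar suzuhut.
Dolenar: *sozufot
  sozufot → hozufot   [debuccalisation]
  hozufot → huzufut   [vowel merger]
  giving Dolenar huzufut.
Sakul: start from *sozufot.
  rule 1: no change — sozufot
  rule 2 (unconditioned shift): sozufot → sozufos
  rule 3 (unconditioned shift): sozufos → sozuhos
  ⇒ Sakul sozuhos
No other proto-form is consistent with every reflex, so the reconstruction is *sozufot.

*sozufot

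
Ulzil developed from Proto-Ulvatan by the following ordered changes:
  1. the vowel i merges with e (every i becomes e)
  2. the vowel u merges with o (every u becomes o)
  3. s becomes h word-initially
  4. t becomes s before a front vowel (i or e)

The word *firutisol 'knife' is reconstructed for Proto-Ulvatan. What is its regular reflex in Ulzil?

ferosesol

Ulzil: start from *firutisol.
  rule 1 (vowel merger): firutisol → ferutesol
  rule 2 (vowel merger): ferutesol → ferotesol
  rule 3: no change — ferotesol
  rule 4 (palatalisation): ferotesol → ferosesol
  ⇒ Ulzil ferosesol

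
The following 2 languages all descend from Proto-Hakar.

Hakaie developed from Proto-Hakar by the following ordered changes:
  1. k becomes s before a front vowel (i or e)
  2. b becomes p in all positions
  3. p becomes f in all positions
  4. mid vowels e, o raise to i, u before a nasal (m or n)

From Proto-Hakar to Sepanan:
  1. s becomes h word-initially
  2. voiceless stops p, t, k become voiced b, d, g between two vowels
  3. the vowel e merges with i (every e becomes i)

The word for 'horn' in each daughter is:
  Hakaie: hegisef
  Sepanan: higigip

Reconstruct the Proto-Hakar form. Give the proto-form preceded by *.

*hegikep

Position 2: Hakaie has e, Sepanan has i. Hakaie preserves e here (none of its changes turn any other segment into e), so the proto-segment is *e.
Position 6: Hakaie has e, Sepanan has i. Hakaie preserves e here (none of its changes turn any other segment into e), so the proto-segment is *e.
Position 7: Hakaie has f, Sepanan has p. Sepanan preserves p here (none of its changes turn any other segment into p), so the proto-segment is *p.
Verify the candidate proto-form against each daughter:
Hakaie: *hegikep > hegisep > hegisef  (by palatalisation, unconditioned shift)
Sepanan: *hegikep
  hegikep (rule 1 does not apply)
  hegikep → hegigep   [intervocalic voicing]
  hegigep → higigip   [vowel merger]
  giving Sepanan higigip.
*hegikep is the unique common source.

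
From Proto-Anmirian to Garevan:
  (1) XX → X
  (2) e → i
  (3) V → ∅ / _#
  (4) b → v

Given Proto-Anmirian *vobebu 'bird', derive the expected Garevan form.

voviv

Garevan: start from *vobebu.
  rule 1: no change — vobebu
  rule 2 (vowel merger): vobebu → vobibu
  rule 3 (apocope): vobibu → vobib
  rule 4 (unconditioned shift): vobib → voviv
  ⇒ Garevan voviv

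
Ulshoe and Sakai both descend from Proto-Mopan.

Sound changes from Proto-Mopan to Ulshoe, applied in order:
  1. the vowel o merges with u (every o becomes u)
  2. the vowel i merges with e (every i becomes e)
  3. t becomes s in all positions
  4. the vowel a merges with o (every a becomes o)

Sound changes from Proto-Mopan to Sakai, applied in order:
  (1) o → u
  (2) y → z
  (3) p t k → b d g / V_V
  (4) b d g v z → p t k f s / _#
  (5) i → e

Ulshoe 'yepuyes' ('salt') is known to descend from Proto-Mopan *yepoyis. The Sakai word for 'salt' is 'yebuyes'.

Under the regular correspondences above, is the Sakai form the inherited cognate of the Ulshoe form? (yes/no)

Derive the expected Sakai reflex of *yepoyis:
Sakai: start from *yepoyis.
  rule 1 (vowel merger): yepoyis → yepuyis
  rule 2 (unconditioned shift): yepuyis → zepuzis
  rule 3 (intervocalic voicing): zepuzis → zebuzis
  rule 4: no change — zebuzis
  rule 5 (vowel merger): zebuzis → zebuzes
  ⇒ Sakai zebuzes
The regular Sakai reflex would be 'zebuzes', but the attested form is 'yebuyes'. The correspondence is irregular, so they are not cognates (the Sakai form has a different source).

no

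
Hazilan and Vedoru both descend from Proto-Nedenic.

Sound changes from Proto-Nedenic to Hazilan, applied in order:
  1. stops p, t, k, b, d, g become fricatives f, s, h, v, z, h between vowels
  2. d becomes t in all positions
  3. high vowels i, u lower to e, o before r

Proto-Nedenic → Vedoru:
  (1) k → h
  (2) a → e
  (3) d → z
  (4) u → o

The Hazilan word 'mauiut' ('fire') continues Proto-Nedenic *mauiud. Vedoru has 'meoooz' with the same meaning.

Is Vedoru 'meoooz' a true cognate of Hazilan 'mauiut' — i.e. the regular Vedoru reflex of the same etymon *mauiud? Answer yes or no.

Derive the expected Vedoru reflex of *mauiud:
Vedoru: *mauiud
  mauiud (rule 1 does not apply)
  mauiud → meuiud   [vowel merger]
  meuiud → meuiuz   [unconditioned shift]
  meuiuz → meoioz   [vowel merger]
  giving Vedoru meoioz.
The regular Vedoru reflex would be 'meoioz', but the attested form is 'meoooz'. The correspondence is irregular, so they are not cognates (the Vedoru form has a different source).

no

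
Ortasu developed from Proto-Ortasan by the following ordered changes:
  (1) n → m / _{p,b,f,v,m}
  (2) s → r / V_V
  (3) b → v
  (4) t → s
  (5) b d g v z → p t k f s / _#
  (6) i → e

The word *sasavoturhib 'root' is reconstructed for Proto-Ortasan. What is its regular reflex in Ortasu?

Ortasu: *sasavoturhib > saravoturhib > saravoturhiv > saravosurhiv > saravosurhif > saravosurhef  (by rhotacism, unconditioned shift, unconditioned shift, final devoicing, vowel merger)

saravosurhef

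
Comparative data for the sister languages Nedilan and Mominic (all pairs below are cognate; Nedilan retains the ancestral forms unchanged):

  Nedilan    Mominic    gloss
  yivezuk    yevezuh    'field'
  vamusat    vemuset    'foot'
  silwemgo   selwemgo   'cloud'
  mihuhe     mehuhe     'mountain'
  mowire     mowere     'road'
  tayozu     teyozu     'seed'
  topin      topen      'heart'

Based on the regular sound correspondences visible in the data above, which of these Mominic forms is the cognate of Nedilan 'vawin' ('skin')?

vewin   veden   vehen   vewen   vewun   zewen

vamusat ~ vemuset, tayozu ~ teyozu — Nedilan a corresponds to Mominic e after a consonant, before a consonant other than r, m, n, p, b, f, v.
topin ~ topen — Nedilan i corresponds to Mominic e after a consonant, before a nasal.
Applying these to Nedilan 'vawin':
  vawin → vewin   (a→e after a consonant, before a consonant other than r, m, n, p, b, f, v)
  vewin → vewen   (i→e after a consonant, before a nasal)
So the Mominic cognate is 'vewen'.

vewen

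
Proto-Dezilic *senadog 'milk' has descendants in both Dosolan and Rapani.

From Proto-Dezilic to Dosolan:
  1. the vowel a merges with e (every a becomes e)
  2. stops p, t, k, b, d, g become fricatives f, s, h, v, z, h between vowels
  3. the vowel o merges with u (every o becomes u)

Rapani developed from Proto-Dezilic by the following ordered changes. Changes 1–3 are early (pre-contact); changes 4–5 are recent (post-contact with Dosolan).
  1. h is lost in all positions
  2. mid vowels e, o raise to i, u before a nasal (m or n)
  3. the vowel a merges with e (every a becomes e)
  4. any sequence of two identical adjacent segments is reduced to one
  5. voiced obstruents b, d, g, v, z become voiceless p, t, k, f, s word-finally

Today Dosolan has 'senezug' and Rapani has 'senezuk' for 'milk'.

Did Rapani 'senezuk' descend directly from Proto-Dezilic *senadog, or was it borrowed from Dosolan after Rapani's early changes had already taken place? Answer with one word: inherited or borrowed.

If inherited, *senadog would pass through all of Rapani's changes:
Rapani: *senadog
  senadog (rule 1 does not apply)
  senadog → sinadog   [pre-nasal raising]
  sinadog → sinedog   [vowel merger]
  sinedog (rule 4 does not apply)
  sinedog → sinedok   [final devoicing]
  giving Rapani sinedok.
If borrowed from Dosolan 'senezug' after the early changes, it would undergo only the recent ones:
  rule 4 (degemination): no change (senezug)
  rule 5 (final devoicing): senezug → senezuk
  ⇒ as a loan: senezuk
Rapani 'senezuk' matches the loan outcome 'senezuk', not the inherited 'sinedok' — it skipped the early Rapani changes, so it was borrowed from Dosolan.

borrowed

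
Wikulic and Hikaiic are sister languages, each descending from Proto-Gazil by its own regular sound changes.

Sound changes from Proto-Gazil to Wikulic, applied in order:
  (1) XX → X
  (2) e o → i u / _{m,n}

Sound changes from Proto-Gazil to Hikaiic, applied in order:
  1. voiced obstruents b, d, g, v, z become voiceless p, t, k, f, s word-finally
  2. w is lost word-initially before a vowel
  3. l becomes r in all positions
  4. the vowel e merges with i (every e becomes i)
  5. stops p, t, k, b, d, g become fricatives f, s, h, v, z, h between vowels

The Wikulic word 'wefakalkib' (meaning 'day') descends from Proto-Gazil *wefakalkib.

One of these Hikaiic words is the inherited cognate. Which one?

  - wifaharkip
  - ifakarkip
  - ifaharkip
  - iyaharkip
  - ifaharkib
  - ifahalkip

Hikaiic: *wefakalkib
  wefakalkib → wefakalkip   [final devoicing]
  wefakalkip → efakalkip   [glide loss]
  efakalkip → efakarkip   [unconditioned shift]
  efakarkip → ifakarkip   [vowel merger]
  ifakarkip → ifaharkip   [intervocalic lenition]
  giving Hikaiic ifaharkip.
Among the options, 'ifaharkip' alone shows every Hikaiic change applied in order.

ifaharkip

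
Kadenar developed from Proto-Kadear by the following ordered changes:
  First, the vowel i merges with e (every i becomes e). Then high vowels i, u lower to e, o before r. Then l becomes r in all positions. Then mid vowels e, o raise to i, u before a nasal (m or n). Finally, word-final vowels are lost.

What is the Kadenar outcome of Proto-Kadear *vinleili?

vinreer

Kadenar: *vinleili > venleele > venreere > vinreere > vinreer  (by vowel merger, unconditioned shift, pre-nasal raising, apocope)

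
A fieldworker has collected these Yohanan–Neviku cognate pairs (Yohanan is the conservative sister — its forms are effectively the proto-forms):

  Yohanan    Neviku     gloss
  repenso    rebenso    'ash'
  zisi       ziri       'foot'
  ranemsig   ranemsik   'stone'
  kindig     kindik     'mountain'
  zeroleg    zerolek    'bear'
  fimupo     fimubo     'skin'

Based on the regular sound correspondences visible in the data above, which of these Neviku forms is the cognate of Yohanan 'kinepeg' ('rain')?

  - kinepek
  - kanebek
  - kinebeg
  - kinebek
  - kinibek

repenso ~ rebenso — Yohanan p corresponds to Neviku b between vowels (before a front vowel).
ranemsig ~ ranemsik, kindig ~ kindik — Yohanan g corresponds to Neviku k word-finally.
Applying these to Yohanan 'kinepeg':
  kinepeg → kinebeg   (p→b between vowels (before a front vowel))
  kinebeg → kinebek   (g→k word-finally)
So the Neviku cognate is 'kinebek'.

kinebek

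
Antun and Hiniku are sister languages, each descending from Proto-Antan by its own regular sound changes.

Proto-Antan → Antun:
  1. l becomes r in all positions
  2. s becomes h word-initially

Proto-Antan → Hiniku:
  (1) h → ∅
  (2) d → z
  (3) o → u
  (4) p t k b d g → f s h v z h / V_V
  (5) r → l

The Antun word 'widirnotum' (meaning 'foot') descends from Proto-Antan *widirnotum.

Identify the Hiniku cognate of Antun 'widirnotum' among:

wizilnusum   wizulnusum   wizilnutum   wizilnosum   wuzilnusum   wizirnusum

Hiniku: start from *widirnotum.
  rule 1: no change — widirnotum
  rule 2 (unconditioned shift): widirnotum → wizirnotum
  rule 3 (vowel merger): wizirnotum → wizirnutum
  rule 4 (intervocalic lenition): wizirnutum → wizirnusum
  rule 5 (unconditioned shift): wizirnusum → wizilnusum
  ⇒ Hiniku wizilnusum

wizilnusum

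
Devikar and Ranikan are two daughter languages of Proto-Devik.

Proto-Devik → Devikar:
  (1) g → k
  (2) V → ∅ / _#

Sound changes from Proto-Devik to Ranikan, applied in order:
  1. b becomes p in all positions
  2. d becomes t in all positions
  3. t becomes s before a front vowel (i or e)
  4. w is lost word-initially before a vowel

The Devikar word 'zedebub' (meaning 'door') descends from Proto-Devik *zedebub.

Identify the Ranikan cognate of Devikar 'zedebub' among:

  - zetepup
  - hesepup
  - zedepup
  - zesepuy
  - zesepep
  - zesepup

zesepup

Ranikan: *zedebub > zedepup > zetepup > zesepup  (by unconditioned shift, unconditioned shift, palatalisation)
Among the options, 'zesepup' alone shows every Ranikan change applied in order.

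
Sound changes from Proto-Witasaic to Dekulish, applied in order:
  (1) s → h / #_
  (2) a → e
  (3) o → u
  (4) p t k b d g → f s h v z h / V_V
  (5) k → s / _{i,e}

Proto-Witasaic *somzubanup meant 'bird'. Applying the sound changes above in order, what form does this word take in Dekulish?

Dekulish: *somzubanup
  somzubanup → homzubanup   [debuccalisation]
  homzubanup → homzubenup   [vowel merger]
  homzubenup → humzubenup   [vowel merger]
  humzubenup → humzuvenup   [intervocalic lenition]
  humzuvenup (rule 5 does not apply)
  giving Dekulish humzuvenup.

humzuvenup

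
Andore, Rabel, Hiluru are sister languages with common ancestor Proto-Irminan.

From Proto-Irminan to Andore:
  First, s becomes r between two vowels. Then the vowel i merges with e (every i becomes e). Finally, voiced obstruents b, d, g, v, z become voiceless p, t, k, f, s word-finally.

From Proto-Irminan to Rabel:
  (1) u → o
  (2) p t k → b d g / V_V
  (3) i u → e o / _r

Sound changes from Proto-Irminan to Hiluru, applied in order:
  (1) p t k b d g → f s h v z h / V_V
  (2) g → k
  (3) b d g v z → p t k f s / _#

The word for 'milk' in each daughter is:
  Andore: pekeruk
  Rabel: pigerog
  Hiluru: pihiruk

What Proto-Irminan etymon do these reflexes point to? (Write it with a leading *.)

Position 6: Andore has u, Rabel has o, Hiluru has u. Andore preserves u here (none of its changes turn any other segment into u), so the proto-segment is *u.
Position 7: Andore has k, Rabel has g, Hiluru has k. Taking the neighbouring segments as reconstructed: Andore k could go back to *k or *g; Rabel g can only go back to *g; Hiluru k could go back to *k or *g — the one source consistent with every daughter is *g.
Continuing position by position gives *pikirug; check it forward:
Andore: *pikirug > pekerug > pekeruk  (by vowel merger, final devoicing)
Rabel: start from *pikirug.
  rule 1 (vowel merger): pikirug → pikirog
  rule 2 (intervocalic voicing): pikirog → pigirog
  rule 3 (pre-rhotic lowering): pigirog → pigerog
  ⇒ Rabel pigerog
Hiluru: *pikirug > pihirug > pihiruk  (by intervocalic lenition, unconditioned shift)
*pikirug is the unique common source.

*pikirug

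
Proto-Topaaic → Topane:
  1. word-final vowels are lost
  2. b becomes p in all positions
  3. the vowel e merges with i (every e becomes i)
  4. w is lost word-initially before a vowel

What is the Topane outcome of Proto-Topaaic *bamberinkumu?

pampirinkum

Topane: start from *bamberinkumu.
  rule 1 (apocope): bamberinkumu → bamberinkum
  rule 2 (unconditioned shift): bamberinkum → pamperinkum
  rule 3 (vowel merger): pamperinkum → pampirinkum
  rule 4: no change — pampirinkum
  ⇒ Topane pampirinkum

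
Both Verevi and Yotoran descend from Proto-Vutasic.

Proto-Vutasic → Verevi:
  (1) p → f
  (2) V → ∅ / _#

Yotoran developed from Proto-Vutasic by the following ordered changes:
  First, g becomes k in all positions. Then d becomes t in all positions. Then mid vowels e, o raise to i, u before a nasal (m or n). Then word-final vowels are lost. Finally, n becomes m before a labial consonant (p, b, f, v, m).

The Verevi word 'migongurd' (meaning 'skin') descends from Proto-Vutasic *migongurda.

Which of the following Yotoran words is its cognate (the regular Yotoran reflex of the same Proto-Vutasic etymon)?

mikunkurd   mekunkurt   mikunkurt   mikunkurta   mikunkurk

mikunkurt

Yotoran: *migongurda > mikonkurda > mikonkurta > mikunkurta > mikunkurt  (by unconditioned shift, unconditioned shift, pre-nasal raising, apocope)
The other candidates each miss or misapply at least one Yotoran change.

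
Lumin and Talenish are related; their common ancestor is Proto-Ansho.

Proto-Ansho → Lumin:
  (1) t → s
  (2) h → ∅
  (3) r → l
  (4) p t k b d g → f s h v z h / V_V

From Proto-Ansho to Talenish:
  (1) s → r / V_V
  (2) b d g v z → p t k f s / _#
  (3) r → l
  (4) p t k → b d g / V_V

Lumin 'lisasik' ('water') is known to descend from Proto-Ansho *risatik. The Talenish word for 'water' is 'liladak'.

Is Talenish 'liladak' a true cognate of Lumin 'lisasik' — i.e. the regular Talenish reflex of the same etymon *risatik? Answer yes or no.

Derive the expected Talenish reflex of *risatik:
Talenish: *risatik > riratik > lilatik > liladik  (by rhotacism, unconditioned shift, intervocalic voicing)
The regular Talenish reflex would be 'liladik', but the attested form is 'liladak'. The correspondence is irregular, so they are not cognates (the Talenish form has a different source).

no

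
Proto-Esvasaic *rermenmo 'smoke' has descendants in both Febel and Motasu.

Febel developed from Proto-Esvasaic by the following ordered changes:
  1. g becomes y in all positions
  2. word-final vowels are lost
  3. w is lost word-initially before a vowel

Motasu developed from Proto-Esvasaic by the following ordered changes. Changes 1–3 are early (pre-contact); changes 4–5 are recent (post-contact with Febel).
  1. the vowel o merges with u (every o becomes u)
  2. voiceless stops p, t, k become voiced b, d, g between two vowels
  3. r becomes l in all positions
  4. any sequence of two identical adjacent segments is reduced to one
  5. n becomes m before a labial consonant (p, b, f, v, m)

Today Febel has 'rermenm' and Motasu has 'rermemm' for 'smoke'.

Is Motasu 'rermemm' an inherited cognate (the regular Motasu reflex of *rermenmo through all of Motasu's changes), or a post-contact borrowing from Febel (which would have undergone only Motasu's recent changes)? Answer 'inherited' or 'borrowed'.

borrowed

If inherited, *rermenmo would pass through all of Motasu's changes:
Motasu: *rermenmo
  rermenmo → rermenmu   [vowel merger]
  rermenmu (rule 2 does not apply)
  rermenmu → lelmenmu   [unconditioned shift]
  lelmenmu (rule 4 does not apply)
  lelmenmu → lelmemmu   [nasal place assimilation]
  giving Motasu lelmemmu.
If borrowed from Febel 'rermenm' after the early changes, it would undergo only the recent ones:
  rule 4 (degemination): no change (rermenm)
  rule 5 (nasal place assimilation): rermenm → rermemm
  ⇒ as a loan: rermemm
Motasu 'rermemm' matches the loan outcome 'rermemm', not the inherited 'lelmemmu' — it skipped the early Motasu changes, so it was borrowed from Febel.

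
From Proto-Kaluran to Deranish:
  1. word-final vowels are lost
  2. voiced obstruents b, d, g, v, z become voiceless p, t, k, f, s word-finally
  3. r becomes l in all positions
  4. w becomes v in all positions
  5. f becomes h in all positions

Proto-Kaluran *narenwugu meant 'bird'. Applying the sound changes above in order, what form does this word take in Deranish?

nalenvuk

Deranish: *narenwugu > narenwug > narenwuk > nalenwuk > nalenvuk  (by apocope, final devoicing, unconditioned shift, unconditioned shift)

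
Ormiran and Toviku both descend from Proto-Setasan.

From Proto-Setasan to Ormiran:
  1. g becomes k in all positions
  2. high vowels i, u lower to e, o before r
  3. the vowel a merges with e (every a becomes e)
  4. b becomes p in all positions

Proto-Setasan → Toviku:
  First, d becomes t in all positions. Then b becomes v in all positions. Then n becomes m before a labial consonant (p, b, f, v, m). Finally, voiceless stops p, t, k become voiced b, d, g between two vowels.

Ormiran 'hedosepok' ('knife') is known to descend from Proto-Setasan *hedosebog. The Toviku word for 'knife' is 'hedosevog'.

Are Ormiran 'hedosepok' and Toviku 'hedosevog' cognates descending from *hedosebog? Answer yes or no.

Derive the expected Toviku reflex of *hedosebog:
Toviku: start from *hedosebog.
  rule 1 (unconditioned shift): hedosebog → hetosebog
  rule 2 (unconditioned shift): hetosebog → hetosevog
  rule 3: no change — hetosevog
  rule 4 (intervocalic voicing): hetosevog → hedosevog
  ⇒ Toviku hedosevog
Toviku 'hedosevog' matches the regular reflex exactly, so the pair is cognate.

yes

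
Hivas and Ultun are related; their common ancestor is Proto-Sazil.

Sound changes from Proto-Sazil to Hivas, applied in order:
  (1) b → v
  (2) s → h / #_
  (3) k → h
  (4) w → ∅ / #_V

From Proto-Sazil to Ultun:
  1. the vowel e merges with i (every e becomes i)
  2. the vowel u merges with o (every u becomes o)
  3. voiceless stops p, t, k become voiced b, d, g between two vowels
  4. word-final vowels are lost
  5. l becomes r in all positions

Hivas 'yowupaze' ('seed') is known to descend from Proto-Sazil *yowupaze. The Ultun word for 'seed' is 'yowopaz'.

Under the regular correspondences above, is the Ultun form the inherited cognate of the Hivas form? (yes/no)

Derive the expected Ultun reflex of *yowupaze:
Ultun: *yowupaze
  yowupaze → yowupazi   [vowel merger]
  yowupazi → yowopazi   [vowel merger]
  yowopazi → yowobazi   [intervocalic voicing]
  yowobazi → yowobaz   [apocope]
  yowobaz (rule 5 does not apply)
  giving Ultun yowobaz.
The regular Ultun reflex would be 'yowobaz', but the attested form is 'yowopaz'. The correspondence is irregular, so they are not cognates (the Ultun form has a different source).

no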